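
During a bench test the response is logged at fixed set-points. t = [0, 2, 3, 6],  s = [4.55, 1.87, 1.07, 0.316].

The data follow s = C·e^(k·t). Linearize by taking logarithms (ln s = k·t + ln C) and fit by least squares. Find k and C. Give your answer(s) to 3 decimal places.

Let Y = ln s. Fitting Y = k·t + ln C by least squares:
Σt = 11.0000, Σ(t)² = 49.0000, Σln s = 1.0567, Σt·ln s = -5.4572.
Equations: 49.0000·k + 11.0000·ln C = -5.4572;  11.0000·k + 4·ln C = 1.0567.
Slope k = (n·Σt·ln s − Σt·Σln s)/(n·Σ(t)² − (Σt)²) = (4·-5.4572 − 11.0000·1.0567)/75.0000 = -0.44604; ln C = (Σln s − k·Σt)/n = 1.49078, so C = exp(1.49078) = 4.44055.

k = -0.446, C = 4.441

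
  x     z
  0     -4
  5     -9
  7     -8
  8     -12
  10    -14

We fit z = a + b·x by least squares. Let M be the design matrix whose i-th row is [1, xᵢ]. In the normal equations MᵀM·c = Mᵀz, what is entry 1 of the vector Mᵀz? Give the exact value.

Entry 1 ↔ basis 1, so (Mᵀz)_{1} = Σᵢ zᵢ = (1)·(-4) + (1)·(-9) + (1)·(-8) + (1)·(-12) + (1)·(-14) = -47.

-47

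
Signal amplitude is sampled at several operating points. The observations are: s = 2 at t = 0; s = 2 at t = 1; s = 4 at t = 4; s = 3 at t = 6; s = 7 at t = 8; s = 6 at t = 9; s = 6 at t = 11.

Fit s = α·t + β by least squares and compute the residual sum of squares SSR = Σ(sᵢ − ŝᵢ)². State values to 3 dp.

With design matrix X, XᵀX = [[319, 39]; [39, 7]] and Xᵀs = [212, 30]ᵀ.
Determinant 319·7 − 39² = 712.
α = (212·7 − 39·30)/712 = 157/356; β = (319·30 − 39·212)/712 = 651/356.
Residuals: 61/356, -24/89, 145/356, -525/356, 585/356, 18/89, -121/178; SSR = 1005/178.

SSR = 5.646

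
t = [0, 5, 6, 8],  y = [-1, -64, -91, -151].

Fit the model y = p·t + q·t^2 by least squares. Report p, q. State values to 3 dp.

Compute the Gram sums: Σt·t = 125, Σt·t^2 = 853, Σt^2·t^2 = 6017.
And Σt·y = -2074, Σt^2·y = -14540.
Determinant 125·6017 − 853² = 24516.
p = ((-2074)·6017 − 853·(-14540))/24516 = -12773/4086; q = (125·(-14540) − 853·(-2074))/24516 = -8063/4086.

p = -3.126, q = -1.973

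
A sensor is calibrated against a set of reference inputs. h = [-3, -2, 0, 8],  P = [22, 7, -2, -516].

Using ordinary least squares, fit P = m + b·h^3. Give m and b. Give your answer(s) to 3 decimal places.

m = -2.726, b = -1.002

Compute the Gram sums: Σ1 = 4, Σh^3 = 477, Σh^3·h^3 = 262937.
And ΣP = -489, Σh^3·P = -264842.
So XᵀX·[m, b]ᵀ = XᵀP: [[4, 477]; [477, 262937]]·[m, b]ᵀ = [-489, -264842]ᵀ.
Δ = 4·262937 − 477² = 824219.
m = ((-489)·262937 − 477·(-264842))/824219 = -2246559/824219; b = (4·(-264842) − 477·(-489))/824219 = -826115/824219.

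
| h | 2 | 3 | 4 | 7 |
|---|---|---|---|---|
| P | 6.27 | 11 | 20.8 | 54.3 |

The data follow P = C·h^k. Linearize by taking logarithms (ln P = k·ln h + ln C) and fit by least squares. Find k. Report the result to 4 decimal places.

Linearized form: ln P = k·ln h + ln C. From the 4 transformed points,
Sums: Σln h = 5.1240, Σ(ln h)² = 7.3958, Σln P = 11.2631, Σln h·ln P = 15.8871.
Normal system: [[7.3958, 5.1240]; [5.1240, 4]]·[k, ln C]ᵀ = [15.8871, 11.2631]ᵀ.
Slope k = (n·Σln h·ln P − Σln h·Σln P)/(n·Σ(ln h)² − (Σln h)²) = (4·15.8871 − 5.1240·11.2631)/3.3281 = 1.75373; ln C = (Σln P − k·Σln h)/n = 0.56928.

k = 1.7537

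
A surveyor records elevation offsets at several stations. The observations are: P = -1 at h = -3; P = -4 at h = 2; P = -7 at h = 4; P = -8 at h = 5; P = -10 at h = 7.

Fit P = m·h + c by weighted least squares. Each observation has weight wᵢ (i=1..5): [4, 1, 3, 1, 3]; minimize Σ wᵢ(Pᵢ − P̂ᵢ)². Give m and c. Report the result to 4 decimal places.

Entries of AᵀWA: Σwᵢ·h·h = 260, Σwᵢ·h = 28, Σwᵢ·1 = 12.
Right-hand side: Σwᵢ·h·P = -330, Σwᵢ·P = -67.
So AᵀWA·[m, c]ᵀ = AᵀWP: [[260, 28]; [28, 12]]·[m, c]ᵀ = [-330, -67]ᵀ.
Eliminating c: 12·(row 1) − 28·(row 2) gives 2336·m = 12·(-330) − 28·(-67) = -2084, so m = -521/584.
Then c = ((-67) − 28·(-521/584))/12 = -2045/584.

m = -0.8921, c = -3.5017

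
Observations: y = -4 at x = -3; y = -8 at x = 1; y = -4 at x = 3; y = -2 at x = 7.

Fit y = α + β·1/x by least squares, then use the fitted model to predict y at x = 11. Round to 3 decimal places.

ŷ = -3.832

Entries of AᵀA: Σ1 = 4, Σ1/x = 8/7, Σ1/x·1/x = 548/441.
Right-hand side: Σy = -18, Σ1/x·y = -58/7.
AᵀA·[α, β]ᵀ = Aᵀy becomes [[4, 8/7]; [8/7, 548/441]]·[α, β]ᵀ = [-18, -58/7]ᵀ.
Δ = 4·(548/441) − (8/7)² = 1616/441.
α = ((-18)·(548/441) − (8/7)·(-58/7))/(1616/441) = -711/202; β = (4·(-58/7) − (8/7)·(-18))/(1616/441) = -693/202.
At x = 11: ŷ = (-711/202)·(1) + (-693/202)·(1/11) = -387/101.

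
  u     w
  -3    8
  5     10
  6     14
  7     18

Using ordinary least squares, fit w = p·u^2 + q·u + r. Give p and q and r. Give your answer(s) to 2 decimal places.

Entries of XᵀX: Σu^2·u^2 = 4403, Σu^2·u = 657, Σu^2 = 119, Σu·u = 119, Σu = 15, Σ1 = 4.
And Σu^2·w = 1708, Σu·w = 236, Σw = 50.
Normal equations: [[4403, 657, 119]; [657, 119, 15]; [119, 15, 4]]·[p, q, r]ᵀ = [1708, 236, 50]ᵀ.
Row-reducing yields p = 3615/9722, q = -4627/9722, r = 15665/4861.

p = 0.37, q = -0.48, r = 3.22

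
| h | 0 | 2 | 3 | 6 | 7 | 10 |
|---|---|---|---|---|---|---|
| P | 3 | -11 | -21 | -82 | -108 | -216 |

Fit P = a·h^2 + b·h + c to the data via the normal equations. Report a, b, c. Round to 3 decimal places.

a = -1.963, b = -2.194, c = 2.521

XᵀX·[a, b, c]ᵀ = XᵀP reads: 13794·a + 1594·b + 198·c = -30077;  1594·a + 198·b + 28·c = -3493;  198·a + 28·b + 6·c = -435.
Solving the 3×3 system (Gaussian elimination) gives a = -117607/59910, b = -4382/1997, c = 75518/29955.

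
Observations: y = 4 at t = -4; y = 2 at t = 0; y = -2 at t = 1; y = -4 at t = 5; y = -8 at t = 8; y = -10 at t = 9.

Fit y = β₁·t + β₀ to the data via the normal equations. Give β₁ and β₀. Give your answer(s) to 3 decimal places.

Normal-equation sums: Σt·t = 187, Σt = 19, Σ1 = 6.
Right-hand side: Σt·y = -192, Σy = -18.
So XᵀX·[β₁, β₀]ᵀ = Xᵀy: [[187, 19]; [19, 6]]·[β₁, β₀]ᵀ = [-192, -18]ᵀ.
Determinant 187·6 − 19² = 761.
β₁ = ((-192)·6 − 19·(-18))/761 = -810/761; β₀ = (187·(-18) − 19·(-192))/761 = 282/761.

β₁ = -1.064, β₀ = 0.371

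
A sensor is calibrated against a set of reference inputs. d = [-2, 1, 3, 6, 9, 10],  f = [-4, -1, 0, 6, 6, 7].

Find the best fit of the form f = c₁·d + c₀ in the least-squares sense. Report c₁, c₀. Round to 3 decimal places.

c₁ = 0.950, c₀ = -1.941

From the data, Σd·d = 231, Σd = 27, Σ1 = 6.
Right-hand side: Σd·f = 167, Σf = 14.
So XᵀX·[c₁, c₀]ᵀ = Xᵀf: [[231, 27]; [27, 6]]·[c₁, c₀]ᵀ = [167, 14]ᵀ.
Δ = 231·6 − 27² = 657.
c₁ = (167·6 − 27·14)/657 = 208/219; c₀ = (231·14 − 27·167)/657 = -425/219.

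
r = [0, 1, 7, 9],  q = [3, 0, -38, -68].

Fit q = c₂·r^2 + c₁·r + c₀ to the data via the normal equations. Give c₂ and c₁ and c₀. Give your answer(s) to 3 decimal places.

c₂ = -0.940, c₁ = 0.767, c₀ = 1.778

Forming MᵀM = [[8963, 1073, 131]; [1073, 131, 17]; [131, 17, 4]] and Mᵀq = [-7370, -878, -103]ᵀ gives MᵀM·[c₂, c₁, c₀]ᵀ = Mᵀq.
Row-reducing yields c₂ = -251/267, c₁ = 1024/1335, c₀ = 791/445.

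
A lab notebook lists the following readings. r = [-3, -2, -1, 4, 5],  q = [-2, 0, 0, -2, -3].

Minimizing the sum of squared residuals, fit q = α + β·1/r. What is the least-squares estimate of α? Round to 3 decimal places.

AᵀA·[α, β]ᵀ = Aᵀq reads: 5·α + (-83/60)·β = -7;  (-83/60)·α + (5269/3600)·β = -13/30.
Eliminating β: (5269/3600)·(row 1) − (-83/60)·(row 2) gives (1216/225)·α = (5269/3600)·(-7) − (-83/60)·(-13/30) = -39041/3600, so α = -39041/19456.
Then β = ((-13/30) − (-83/60)·(-39041/19456))/(5269/3600) = -10665/4864.

α = -2.007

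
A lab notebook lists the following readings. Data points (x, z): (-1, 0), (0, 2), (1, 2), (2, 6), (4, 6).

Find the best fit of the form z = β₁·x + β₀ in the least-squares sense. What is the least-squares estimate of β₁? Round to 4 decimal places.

Compute the Gram sums: Σx·x = 22, Σx = 6, Σ1 = 5.
And Σx·z = 38, Σz = 16.
So AᵀA·[β₁, β₀]ᵀ = Aᵀz: [[22, 6]; [6, 5]]·[β₁, β₀]ᵀ = [38, 16]ᵀ.
Δ = 22·5 − 6² = 74.
β₁ = (38·5 − 6·16)/74 = 47/37; β₀ = (22·16 − 6·38)/74 = 62/37.

β₁ = 1.2703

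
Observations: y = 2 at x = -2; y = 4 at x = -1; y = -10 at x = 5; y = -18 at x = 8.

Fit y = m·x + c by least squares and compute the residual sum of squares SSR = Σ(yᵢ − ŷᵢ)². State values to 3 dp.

The normal equations are: 94·m + 10·c = -202;  10·m + 4·c = -22.
(Σx·x = 94, Σx = 10, Σ1 = 4, Σx·y = -202, Σy = -22.)
Eliminating c: 4·(row 1) − 10·(row 2) gives 276·m = 4·(-202) − 10·(-22) = -588, so m = -49/23.
Then c = ((-22) − 10·(-49/23))/4 = -4/23.
Residuals: -48/23, 47/23, 19/23, -18/23; SSR = 226/23.

SSR = 9.826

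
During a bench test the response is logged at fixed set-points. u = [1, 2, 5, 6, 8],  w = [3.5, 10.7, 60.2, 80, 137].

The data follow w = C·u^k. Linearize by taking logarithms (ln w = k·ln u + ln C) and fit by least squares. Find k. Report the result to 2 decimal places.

k = 1.78

With ln wᵢ as the transformed response and ln uᵢ as the regressor:
Sums: Σln u = 6.1738, Σ(ln u)² = 10.6052, Σln w = 17.0227, Σln u·ln w = 26.3202.
Normal system: [[10.6052, 6.1738]; [6.1738, 5]]·[k, ln C]ᵀ = [26.3202, 17.0227]ᵀ.
Δ = 10.6052·5 − (6.1738)² = 14.9105; k = (26.3202·5 − 6.1738·17.0227)/14.9105 = 1.77772, ln C = (10.6052·17.0227 − 6.1738·26.3202)/14.9105 = 1.20948.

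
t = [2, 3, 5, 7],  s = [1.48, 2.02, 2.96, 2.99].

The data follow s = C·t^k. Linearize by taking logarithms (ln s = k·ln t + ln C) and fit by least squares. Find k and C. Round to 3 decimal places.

k = 0.593, C = 1.027

Taking logs, ln s = k·ln t + ln C, so regress ln s on ln t.
Σln t = 5.3471, Σ(ln t)² = 8.0643, Σln s = 3.2756, Σln t·ln s = 4.9220.
Equations: 8.0643·k + 5.3471·ln C = 4.9220;  5.3471·k + 4·ln C = 3.2756.
Slope k = (n·Σln t·ln s − Σln t·Σln s)/(n·Σ(ln t)² − (Σln t)²) = (4·4.9220 − 5.3471·3.2756)/3.6655 = 0.59285; ln C = (Σln s − k·Σln t)/n = 0.02639, so C = exp(0.02639) = 1.02674.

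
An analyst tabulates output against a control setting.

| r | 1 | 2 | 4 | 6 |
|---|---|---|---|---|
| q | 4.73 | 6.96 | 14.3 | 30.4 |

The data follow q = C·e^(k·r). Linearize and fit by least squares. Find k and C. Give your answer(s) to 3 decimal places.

Linearized form: ln q = k·r + ln C. From the 4 transformed points,
Σr = 13.0000, Σ(r)² = 57.0000, Σln q = 9.5688, Σr·ln q = 36.5620.
Equations: 57.0000·k + 13.0000·ln C = 36.5620;  13.0000·k + 4·ln C = 9.5688.
Slope k = (n·Σr·ln q − Σr·Σln q)/(n·Σ(r)² − (Σr)²) = (4·36.5620 − 13.0000·9.5688)/59.0000 = 0.37040; ln C = (Σln q − k·Σr)/n = 1.18841, so C = exp(1.18841) = 3.28186.

k = 0.370, C = 3.282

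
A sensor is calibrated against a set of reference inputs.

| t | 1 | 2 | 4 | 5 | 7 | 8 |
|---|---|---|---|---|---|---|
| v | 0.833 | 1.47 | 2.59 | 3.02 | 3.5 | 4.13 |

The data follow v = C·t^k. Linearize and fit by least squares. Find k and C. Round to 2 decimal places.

k = 0.76, C = 0.86

Linearized form: ln v = k·ln t + ln C. From the 6 transformed points,
XᵀX = [[13.1032, 7.7142]; [7.7142, 6]], rhs = [8.7522, 4.9305]ᵀ  (here Σln t = 7.7142, Σ(ln t)² = 13.1032, Σln v = 4.9305, Σln t·ln v = 8.7522).
Slope k = (n·Σln t·ln v − Σln t·Σln v)/(n·Σ(ln t)² − (Σln t)²) = (6·8.7522 − 7.7142·4.9305)/19.1098 = 0.75762; ln C = (Σln v − k·Σln t)/n = -0.15232, so C = exp(-0.15232) = 0.85871.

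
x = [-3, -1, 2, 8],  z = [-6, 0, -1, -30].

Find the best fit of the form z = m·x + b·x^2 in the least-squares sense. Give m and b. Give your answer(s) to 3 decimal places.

Normal-equation sums: Σx·x = 78, Σx·x^2 = 492, Σx^2·x^2 = 4194.
Moment sums: Σx·z = -224, Σx^2·z = -1978.
Normal equations: [[78, 492]; [492, 4194]]·[m, b]ᵀ = [-224, -1978]ᵀ.
Eliminating b: 4194·(row 1) − 492·(row 2) gives 85068·m = 4194·(-224) − 492·(-1978) = 33720, so m = 2810/7089.
Then b = ((-1978) − 492·(2810/7089))/4194 = -3673/7089.

m = 0.396, b = -0.518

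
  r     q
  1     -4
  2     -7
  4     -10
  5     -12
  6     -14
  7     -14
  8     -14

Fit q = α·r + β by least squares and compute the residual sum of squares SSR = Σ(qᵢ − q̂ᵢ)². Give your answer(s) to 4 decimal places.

SSR = 6.8442

XᵀX·[α, β]ᵀ = Xᵀq reads: 195·α + 33·β = -412;  33·α + 7·β = -75.
Eliminating β: 7·(row 1) − 33·(row 2) gives 276·α = 7·(-412) − 33·(-75) = -409, so α = -409/276.
Then β = ((-75) − 33·(-409/276))/7 = -343/92.
Residuals: 167/138, -85/276, -95/276, -119/138, -127/92, 7/69, 19/12; SSR = 1889/276.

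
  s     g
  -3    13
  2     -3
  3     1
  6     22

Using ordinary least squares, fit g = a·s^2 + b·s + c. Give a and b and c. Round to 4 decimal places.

Sums needed: Σs^2·s^2 = 1474, Σs^2·s = 224, Σs^2 = 58, Σs·s = 58, Σs = 8, Σ1 = 4.
For Mᵀg: Σs^2·g = 906, Σs·g = 90, Σg = 33.
So MᵀM·[a, b, c]ᵀ = Mᵀg: [[1474, 224, 58]; [224, 58, 8]; [58, 8, 4]]·[a, b, c]ᵀ = [906, 90, 33]ᵀ.
Solving the 3×3 system (Gaussian elimination) gives a = 1707/1658, b = -1721/829, c = -4189/1658.

a = 1.0296, b = -2.0760, c = -2.5265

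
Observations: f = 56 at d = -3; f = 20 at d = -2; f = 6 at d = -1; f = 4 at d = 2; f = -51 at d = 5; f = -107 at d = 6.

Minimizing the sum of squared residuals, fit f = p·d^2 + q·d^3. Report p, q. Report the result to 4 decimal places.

p = 3.1062, q = -1.0174

Entries of MᵀM: Σd^2·d^2 = 2035, Σd^2·d^3 = 10657, Σd^3·d^3 = 63139.
And Σd^2·f = -4521, Σd^3·f = -31133.
Determinant 2035·63139 − 10657² = 14916216.
p = ((-4521)·63139 − 10657·(-31133))/14916216 = 23166481/7458108; q = (2035·(-31133) − 10657·(-4521))/14916216 = -7587679/7458108.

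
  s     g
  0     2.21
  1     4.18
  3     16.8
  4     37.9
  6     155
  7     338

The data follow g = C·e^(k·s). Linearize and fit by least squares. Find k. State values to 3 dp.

k = 0.721

Let Y = ln g. Fitting Y = k·s + ln C by least squares:
Σs = 21.0000, Σ(s)² = 111.0000, Σln g = 19.5461, Σs·ln g = 95.4561.
Equations: 111.0000·k + 21.0000·ln C = 95.4561;  21.0000·k + 6·ln C = 19.5461.
Solving (det = 225.0000): k = 0.72119, ln C = 0.73351.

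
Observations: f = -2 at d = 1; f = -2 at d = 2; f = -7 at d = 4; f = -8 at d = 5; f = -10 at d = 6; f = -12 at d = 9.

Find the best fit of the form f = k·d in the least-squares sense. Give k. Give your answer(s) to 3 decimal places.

k = -1.485

Entries of MᵀM: Σd·d = 163.
And Σd·f = -242.
So MᵀM·[k]ᵀ = Mᵀf: [[163]]·[k]ᵀ = [-242]ᵀ.
Hence k = -242 / 163 ≈ -1.48466.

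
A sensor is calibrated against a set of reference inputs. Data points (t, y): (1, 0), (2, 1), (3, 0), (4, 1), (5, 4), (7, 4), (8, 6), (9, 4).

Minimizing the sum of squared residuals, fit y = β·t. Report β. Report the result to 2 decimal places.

β = 0.55

Normal-equation sums: Σt·t = 249.
Moment sums: Σt·y = 138.
Normal equations: [[249]]·[β]ᵀ = [138]ᵀ.
Hence β = 138 / 249 ≈ 0.554217.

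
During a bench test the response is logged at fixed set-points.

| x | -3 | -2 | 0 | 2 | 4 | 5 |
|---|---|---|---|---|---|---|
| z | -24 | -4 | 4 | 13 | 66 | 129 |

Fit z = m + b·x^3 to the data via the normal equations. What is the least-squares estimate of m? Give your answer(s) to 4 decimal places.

Setting ∂/∂m … = 0 gives: 6·m + 162·b = 184;  162·m + 20578·b = 21133.
Determinant 6·20578 − 162² = 97224.
m = (184·20578 − 162·21133)/97224 = 181403/48612; b = (6·21133 − 162·184)/97224 = 16165/16204.

m = 3.7317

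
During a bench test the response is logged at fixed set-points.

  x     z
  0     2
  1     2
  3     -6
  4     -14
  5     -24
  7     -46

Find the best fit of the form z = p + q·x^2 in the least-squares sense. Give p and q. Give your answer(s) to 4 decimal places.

p = 2.3268, q = -0.9996

Forming AᵀA = [[6, 100]; [100, 3364]] and Aᵀz = [-86, -3130]ᵀ gives AᵀA·[p, q]ᵀ = Aᵀz.
Δ = 6·3364 − 100² = 10184.
p = ((-86)·3364 − 100·(-3130))/10184 = 2962/1273; q = (6·(-3130) − 100·(-86))/10184 = -2545/2546.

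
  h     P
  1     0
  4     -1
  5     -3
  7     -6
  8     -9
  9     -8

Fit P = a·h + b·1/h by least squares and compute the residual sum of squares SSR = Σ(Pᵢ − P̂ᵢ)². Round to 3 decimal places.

SSR = 10.702

Sums needed: Σh·h = 236, Σh·1/h = 6, Σ1/h·1/h = 7308541/6350400.
For AᵀP: Σh·P = -205, Σ1/h·P = -9377/2520.
Δ = 236·(7308541/6350400) − 6² = 374050319/1587600.
a = ((-205)·(7308541/6350400) − 6·(-9377/2520))/(374050319/1587600) = -1356470665/1496201276; b = (236·(-9377/2520) − 6·(-205))/(374050319/1587600) = 558575640/374050319.
Residuals: -877831895/1496201276, 842776436/374050319, 1846888985/1496201276, 198900919/1496201276, -723333496/374050319, -9630063/1496201276; SSR = 16011868147/1496201276.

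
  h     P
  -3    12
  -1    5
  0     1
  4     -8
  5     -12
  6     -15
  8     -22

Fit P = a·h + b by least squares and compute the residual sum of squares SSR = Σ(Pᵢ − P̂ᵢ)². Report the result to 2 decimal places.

The normal system MᵀM·[a, b]ᵀ = MᵀP is [[151, 19]; [19, 7]]·[a, b]ᵀ = [-399, -39]ᵀ.
Δ = 151·7 − 19² = 696.
a = ((-399)·7 − 19·(-39))/696 = -171/58; b = (151·(-39) − 19·(-399))/696 = 141/58.
Residuals: 21/29, -11/29, -83/58, 79/58, 9/29, 15/58, -49/58; SSR = 158/29.

SSR = 5.45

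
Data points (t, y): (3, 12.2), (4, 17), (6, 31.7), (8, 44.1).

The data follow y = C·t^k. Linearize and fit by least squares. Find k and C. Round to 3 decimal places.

k = 1.343, C = 2.745

Taking logs, ln y = k·ln t + ln C, so regress ln y on ln t.
Σln t = 6.3561, Σ(ln t)² = 10.6632, Σln y = 12.5774, Σln t·ln y = 20.7424.
Equations: 10.6632·k + 6.3561·ln C = 20.7424;  6.3561·k + 4·ln C = 12.5774.
Solving (det = 2.2529): k = 1.34322, ln C = 1.00995, so C = exp(1.00995) = 2.74547.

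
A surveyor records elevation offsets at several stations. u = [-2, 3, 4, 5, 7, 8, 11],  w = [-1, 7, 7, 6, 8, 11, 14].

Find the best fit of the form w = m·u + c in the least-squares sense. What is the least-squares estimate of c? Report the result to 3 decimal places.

c = 1.850

Forming MᵀM = [[288, 36]; [36, 7]] and Mᵀw = [379, 52]ᵀ gives MᵀM·[m, c]ᵀ = Mᵀw.
Determinant 288·7 − 36² = 720.
m = (379·7 − 36·52)/720 = 781/720; c = (288·52 − 36·379)/720 = 37/20.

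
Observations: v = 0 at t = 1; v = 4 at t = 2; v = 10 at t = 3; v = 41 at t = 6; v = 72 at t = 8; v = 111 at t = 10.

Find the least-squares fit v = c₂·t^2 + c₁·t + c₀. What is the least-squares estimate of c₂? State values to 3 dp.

c₂ = 1.034

MᵀM·[c₂, c₁, c₀]ᵀ = Mᵀv reads: 15490·c₂ + 1764·c₁ + 214·c₀ = 17290;  1764·c₂ + 214·c₁ + 30·c₀ = 1970;  214·c₂ + 30·c₁ + 6·c₀ = 238.
Inverting the 3×3 Gram matrix, [c₂, c₁, c₀]ᵀ = [16474/15925, 15446/15925, -2547/1225]ᵀ.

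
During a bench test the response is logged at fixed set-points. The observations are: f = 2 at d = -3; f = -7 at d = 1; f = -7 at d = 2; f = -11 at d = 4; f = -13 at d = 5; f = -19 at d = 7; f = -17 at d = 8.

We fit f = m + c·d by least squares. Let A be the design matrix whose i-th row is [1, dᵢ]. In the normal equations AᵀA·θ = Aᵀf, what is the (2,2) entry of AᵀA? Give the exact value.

Row 2 ↔ basis d, column 2 ↔ basis d, so (AᵀA)_{2,2} = Σᵢ (d)·(d) = (-3)·(-3) + (1)·(1) + (2)·(2) + (4)·(4) + (5)·(5) + (7)·(7) + (8)·(8) = 168.

168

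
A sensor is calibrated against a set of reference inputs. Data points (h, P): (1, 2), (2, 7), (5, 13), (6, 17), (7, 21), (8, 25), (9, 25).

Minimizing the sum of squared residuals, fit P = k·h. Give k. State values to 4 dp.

The normal equations are: 260·k = 755.
(Σh·h = 260, Σh·P = 755.)
Hence k = 755 / 260 ≈ 2.90385.

k = 2.9038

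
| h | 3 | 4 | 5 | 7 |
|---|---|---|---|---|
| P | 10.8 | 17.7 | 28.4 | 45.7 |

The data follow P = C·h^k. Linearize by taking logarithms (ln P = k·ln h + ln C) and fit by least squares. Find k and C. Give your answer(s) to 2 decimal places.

Linearized form: ln P = k·ln h + ln C. From the 4 transformed points,
XᵀX = [[9.5056, 6.0403]; [6.0403, 4]], rhs = [19.4211, 12.4216]ᵀ  (here Σln h = 6.0403, Σ(ln h)² = 9.5056, Σln P = 12.4216, Σln h·ln P = 19.4211).
Δ = 9.5056·4 − (6.0403)² = 1.5378; k = (19.4211·4 − 6.0403·12.4216)/1.5378 = 1.72628, ln C = (9.5056·12.4216 − 6.0403·19.4211)/1.5378 = 0.49860, so C = exp(0.49860) = 1.64642.

k = 1.73, C = 1.65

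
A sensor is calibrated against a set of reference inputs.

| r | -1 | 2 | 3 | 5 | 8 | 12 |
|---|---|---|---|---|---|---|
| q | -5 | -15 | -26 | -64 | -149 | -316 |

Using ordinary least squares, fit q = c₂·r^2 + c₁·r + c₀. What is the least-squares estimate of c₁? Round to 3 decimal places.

The normal system MᵀM·[c₂, c₁, c₀]ᵀ = Mᵀq is [[25555, 2399, 247]; [2399, 247, 29]; [247, 29, 6]]·[c₂, c₁, c₀]ᵀ = [-56939, -5407, -575]ᵀ.
Row-reducing yields c₂ = -96793/47850, c₁ = -85087/47850, c₀ = -31621/7975.

c₁ = -1.778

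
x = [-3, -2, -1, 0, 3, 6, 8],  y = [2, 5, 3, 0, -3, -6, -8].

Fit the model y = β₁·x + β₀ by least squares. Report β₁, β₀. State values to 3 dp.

With design matrix A, AᵀA = [[123, 11]; [11, 7]] and Aᵀy = [-128, -7]ᵀ.
Eliminating β₀: 7·(row 1) − 11·(row 2) gives 740·β₁ = 7·(-128) − 11·(-7) = -819, so β₁ = -819/740.
Then β₀ = ((-7) − 11·(-819/740))/7 = 547/740.

β₁ = -1.107, β₀ = 0.739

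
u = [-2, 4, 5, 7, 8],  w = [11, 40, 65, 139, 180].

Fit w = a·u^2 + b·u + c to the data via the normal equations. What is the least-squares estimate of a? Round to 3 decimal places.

a = 3.053

The normal system AᵀA·[a, b, c]ᵀ = Aᵀw is [[7394, 1036, 158]; [1036, 158, 22]; [158, 22, 5]]·[a, b, c]ᵀ = [20640, 2876, 435]ᵀ.
Row-reducing yields a = 3563/1167, b = -499/389, c = -4475/1167.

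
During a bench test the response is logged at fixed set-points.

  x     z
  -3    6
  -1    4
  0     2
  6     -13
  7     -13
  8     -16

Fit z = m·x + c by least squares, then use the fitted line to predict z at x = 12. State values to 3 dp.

ẑ = -24.353

Sums needed: Σx·x = 159, Σx = 17, Σ1 = 6.
For Mᵀz: Σx·z = -319, Σz = -30.
Determinant 159·6 − 17² = 665.
m = ((-319)·6 − 17·(-30))/665 = -1404/665; c = (159·(-30) − 17·(-319))/665 = 653/665.
At x = 12: ẑ = (-1404/665)·(12) + (653/665)·(1) = -3239/133.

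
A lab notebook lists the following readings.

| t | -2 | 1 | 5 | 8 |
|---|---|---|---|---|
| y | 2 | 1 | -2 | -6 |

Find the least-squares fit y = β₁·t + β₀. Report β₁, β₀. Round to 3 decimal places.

β₁ = -0.793, β₀ = 1.129

From the data, Σt·t = 94, Σt = 12, Σ1 = 4.
Moment sums: Σt·y = -61, Σy = -5.
MᵀM·[β₁, β₀]ᵀ = Mᵀy becomes [[94, 12]; [12, 4]]·[β₁, β₀]ᵀ = [-61, -5]ᵀ.
Determinant 94·4 − 12² = 232.
β₁ = ((-61)·4 − 12·(-5))/232 = -23/29; β₀ = (94·(-5) − 12·(-61))/232 = 131/116.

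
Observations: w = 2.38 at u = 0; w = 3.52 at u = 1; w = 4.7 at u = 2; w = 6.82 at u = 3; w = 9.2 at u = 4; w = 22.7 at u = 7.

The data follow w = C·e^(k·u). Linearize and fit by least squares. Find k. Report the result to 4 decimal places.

Linearized form: ln w = k·u + ln C. From the 6 transformed points,
Σu = 17.0000, Σ(u)² = 79.0000, Σln w = 10.9346, Σu·ln w = 40.8465.
Equations: 79.0000·k + 17.0000·ln C = 40.8465;  17.0000·k + 6·ln C = 10.9346.
Solving (det = 185.0000): k = 0.31996, ln C = 0.91588.

k = 0.3200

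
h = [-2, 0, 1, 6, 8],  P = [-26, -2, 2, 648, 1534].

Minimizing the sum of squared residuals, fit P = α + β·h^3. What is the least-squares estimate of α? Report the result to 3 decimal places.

Normal-equation sums: Σ1 = 5, Σh^3 = 721, Σh^3·h^3 = 308865.
Moment sums: ΣP = 2156, Σh^3·P = 925586.
Normal equations: [[5, 721]; [721, 308865]]·[α, β]ᵀ = [2156, 925586]ᵀ.
Eliminating β: 308865·(row 1) − 721·(row 2) gives 1024484·α = 308865·2156 − 721·925586 = -1434566, so α = -717283/512242.
Then β = (925586 − 721·(-717283/512242))/308865 = 1536727/512242.

α = -1.400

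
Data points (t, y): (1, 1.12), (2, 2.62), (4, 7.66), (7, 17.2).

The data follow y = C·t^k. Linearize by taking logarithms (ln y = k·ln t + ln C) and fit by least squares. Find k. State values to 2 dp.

k = 1.42

With ln yᵢ as the transformed response and ln tᵢ as the regressor:
Σln t = 4.0254, Σ(ln t)² = 6.1888, Σln y = 5.9574, Σln t·ln y = 9.0261.
Equations: 6.1888·k + 4.0254·ln C = 9.0261;  4.0254·k + 4·ln C = 5.9574.
Slope k = (n·Σln t·ln y − Σln t·Σln y)/(n·Σ(ln t)² − (Σln t)²) = (4·9.0261 − 4.0254·5.9574)/8.5519 = 1.41765; ln C = (Σln y − k·Σln t)/n = 0.06272.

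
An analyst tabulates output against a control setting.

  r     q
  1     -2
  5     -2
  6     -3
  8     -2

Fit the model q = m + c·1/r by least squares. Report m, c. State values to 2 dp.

m = -2.40, c = 0.39

Setting ∂/∂m … = 0 gives: 4·m + (179/120)·c = -9;  (179/120)·m + (15601/14400)·c = -63/20.
(Σ1 = 4, Σ1/r = 179/120, Σ1/r·1/r = 15601/14400, Σq = -9, Σ1/r·q = -63/20.)
det = 4·(15601/14400) − (179/120)² = 10121/4800.
m = ((-9)·(15601/14400) − (179/120)·(-63/20))/(10121/4800) = -24249/10121; c = (4·(-63/20) − (179/120)·(-9))/(10121/4800) = 3960/10121.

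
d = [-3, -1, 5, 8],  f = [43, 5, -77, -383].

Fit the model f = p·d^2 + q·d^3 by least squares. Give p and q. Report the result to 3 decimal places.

The normal system AᵀA·[p, q]ᵀ = Aᵀf is [[4803, 35649]; [35649, 278499]]·[p, q]ᵀ = [-26045, -206887]ᵀ.
Determinant 4803·278499 − 35649² = 66779496.
p = ((-26045)·278499 − 35649·(-206887))/66779496 = 5075342/2782479; q = (4803·(-206887) − 35649·(-26045))/66779496 = -2716669/2782479.

p = 1.824, q = -0.976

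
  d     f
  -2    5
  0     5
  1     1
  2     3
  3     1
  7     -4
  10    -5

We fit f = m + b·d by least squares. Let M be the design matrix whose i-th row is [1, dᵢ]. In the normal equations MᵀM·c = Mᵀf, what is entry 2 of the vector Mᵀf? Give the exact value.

Entry 2 ↔ basis d, so (Mᵀf)_{2} = Σᵢ (d)·fᵢ = (-2)·(5) + (0)·(5) + (1)·(1) + (2)·(3) + (3)·(1) + (7)·(-4) + (10)·(-5) = -78.

-78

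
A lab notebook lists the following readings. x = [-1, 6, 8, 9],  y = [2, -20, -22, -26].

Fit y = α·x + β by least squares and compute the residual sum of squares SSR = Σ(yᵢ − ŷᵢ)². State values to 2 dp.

SSR = 6.79

The normal equations are: 182·α + 22·β = -532;  22·α + 4·β = -66.
Eliminating β: 4·(row 1) − 22·(row 2) gives 244·α = 4·(-532) − 22·(-66) = -676, so α = -169/61.
Then β = ((-66) − 22·(-169/61))/4 = -77/61.
Residuals: 30/61, -129/61, 87/61, 12/61; SSR = 414/61.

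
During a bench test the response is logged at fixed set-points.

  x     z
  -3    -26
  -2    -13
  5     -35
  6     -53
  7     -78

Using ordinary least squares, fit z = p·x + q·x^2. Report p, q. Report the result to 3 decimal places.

p = 2.783, q = -1.968

Setting ∂/∂p … = 0 gives: 123·p + 649·q = -935;  649·p + 4419·q = -6891.
Δ = 123·4419 − 649² = 122336.
p = ((-935)·4419 − 649·(-6891))/122336 = 170247/61168; q = (123·(-6891) − 649·(-935))/122336 = -120389/61168.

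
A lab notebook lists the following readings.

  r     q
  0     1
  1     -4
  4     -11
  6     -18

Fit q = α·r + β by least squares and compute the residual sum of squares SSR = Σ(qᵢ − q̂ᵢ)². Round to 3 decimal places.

Compute the Gram sums: Σr·r = 53, Σr = 11, Σ1 = 4.
Right-hand side: Σr·q = -156, Σq = -32.
XᵀX·[α, β]ᵀ = Xᵀq becomes [[53, 11]; [11, 4]]·[α, β]ᵀ = [-156, -32]ᵀ.
Determinant 53·4 − 11² = 91.
α = ((-156)·4 − 11·(-32))/91 = -272/91; β = (53·(-32) − 11·(-156))/91 = 20/91.
Residuals: 71/91, -16/13, 67/91, -2/7; SSR = 250/91.

SSR = 2.747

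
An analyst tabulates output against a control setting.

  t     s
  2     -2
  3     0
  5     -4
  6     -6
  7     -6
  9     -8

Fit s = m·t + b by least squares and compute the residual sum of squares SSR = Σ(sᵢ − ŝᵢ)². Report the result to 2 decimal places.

XᵀX·[m, b]ᵀ = Xᵀs reads: 204·m + 32·b = -174;  32·m + 6·b = -26.
(Σt·t = 204, Σt = 32, Σ1 = 6, Σt·s = -174, Σs = -26.)
Determinant 204·6 − 32² = 200.
m = ((-174)·6 − 32·(-26))/200 = -53/50; b = (204·(-26) − 32·(-174))/200 = 33/25.
Residuals: -6/5, 93/50, -1/50, -24/25, 1/10, 11/50; SSR = 147/25.

SSR = 5.88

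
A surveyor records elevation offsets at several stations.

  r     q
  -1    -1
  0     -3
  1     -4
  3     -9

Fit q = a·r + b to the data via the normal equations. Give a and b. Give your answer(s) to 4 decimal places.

Compute the Gram sums: Σr·r = 11, Σr = 3, Σ1 = 4.
Moment sums: Σr·q = -30, Σq = -17.
MᵀM·[a, b]ᵀ = Mᵀq becomes [[11, 3]; [3, 4]]·[a, b]ᵀ = [-30, -17]ᵀ.
det = 11·4 − 3² = 35.
a = ((-30)·4 − 3·(-17))/35 = -69/35; b = (11·(-17) − 3·(-30))/35 = -97/35.

a = -1.9714, b = -2.7714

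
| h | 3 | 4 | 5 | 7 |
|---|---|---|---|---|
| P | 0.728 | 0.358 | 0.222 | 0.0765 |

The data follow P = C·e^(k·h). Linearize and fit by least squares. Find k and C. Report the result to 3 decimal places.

Let Y = ln P. Fitting Y = k·h + ln C by least squares:
Over the data: Σh = 19.0000, Σ(h)² = 99.0000, Σln P = -5.4202, Σh·ln P = -30.5799.
Normal system: [[99.0000, 19.0000]; [19.0000, 4]]·[k, ln C]ᵀ = [-30.5799, -5.4202]ᵀ.
Δ = 99.0000·4 − (19.0000)² = 35.0000; k = (-30.5799·4 − 19.0000·-5.4202)/35.0000 = -0.55244, ln C = (99.0000·-5.4202 − 19.0000·-30.5799)/35.0000 = 1.26904, so C = exp(1.26904) = 3.55742.

k = -0.552, C = 3.557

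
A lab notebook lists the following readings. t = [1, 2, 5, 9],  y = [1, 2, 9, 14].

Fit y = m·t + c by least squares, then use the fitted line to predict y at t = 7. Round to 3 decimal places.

ŷ = 11.148

Sums needed: Σt·t = 111, Σt = 17, Σ1 = 4.
Right-hand side: Σt·y = 176, Σy = 26.
Δ = 111·4 − 17² = 155.
m = (176·4 − 17·26)/155 = 262/155; c = (111·26 − 17·176)/155 = -106/155.
At t = 7: ŷ = (262/155)·(7) + (-106/155)·(1) = 1728/155.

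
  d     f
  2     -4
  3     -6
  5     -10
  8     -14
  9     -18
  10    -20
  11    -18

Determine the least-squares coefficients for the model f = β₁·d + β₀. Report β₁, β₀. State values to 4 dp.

β₁ = -1.7481, β₀ = -0.8702

Forming AᵀA = [[404, 48]; [48, 7]] and Aᵀf = [-748, -90]ᵀ gives AᵀA·[β₁, β₀]ᵀ = Aᵀf.
Eliminating β₀: 7·(row 1) − 48·(row 2) gives 524·β₁ = 7·(-748) − 48·(-90) = -916, so β₁ = -229/131.
Then β₀ = ((-90) − 48·(-229/131))/7 = -114/131.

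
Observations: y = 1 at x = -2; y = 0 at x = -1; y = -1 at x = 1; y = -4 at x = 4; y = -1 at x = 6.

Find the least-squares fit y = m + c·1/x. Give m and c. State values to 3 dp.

Entries of AᵀA: Σ1 = 5, Σ1/x = -1/12, Σ1/x·1/x = 337/144.
And Σy = -5, Σ1/x·y = -8/3.
So AᵀA·[m, c]ᵀ = Aᵀy: [[5, -1/12]; [-1/12, 337/144]]·[m, c]ᵀ = [-5, -8/3]ᵀ.
Determinant 5·(337/144) − (-1/12)² = 421/36.
m = ((-5)·(337/144) − (-1/12)·(-8/3))/(421/36) = -1717/1684; c = (5·(-8/3) − (-1/12)·(-5))/(421/36) = -495/421.

m = -1.020, c = -1.176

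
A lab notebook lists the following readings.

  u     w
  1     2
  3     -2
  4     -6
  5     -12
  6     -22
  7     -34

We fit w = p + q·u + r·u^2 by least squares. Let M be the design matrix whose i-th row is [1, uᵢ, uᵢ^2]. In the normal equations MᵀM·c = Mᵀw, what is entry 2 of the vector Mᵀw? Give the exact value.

Entry 2 ↔ basis u, so (Mᵀw)_{2} = Σᵢ (u)·wᵢ = (1)·(2) + (3)·(-2) + (4)·(-6) + (5)·(-12) + (6)·(-22) + (7)·(-34) = -458.

-458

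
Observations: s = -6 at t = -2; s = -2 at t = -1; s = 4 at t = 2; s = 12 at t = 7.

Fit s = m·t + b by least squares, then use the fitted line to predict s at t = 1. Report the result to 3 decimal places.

ŝ = 1.041

The normal equations are: 58·m + 6·b = 106;  6·m + 4·b = 8.
Determinant 58·4 − 6² = 196.
m = (106·4 − 6·8)/196 = 94/49; b = (58·8 − 6·106)/196 = -43/49.
At t = 1: ŝ = (94/49)·(1) + (-43/49)·(1) = 51/49.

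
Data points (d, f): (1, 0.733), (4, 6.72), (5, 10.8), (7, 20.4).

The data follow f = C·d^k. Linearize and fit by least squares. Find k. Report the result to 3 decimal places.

Let Y = ln f. Fitting Y = k·ln d + ln C by least squares:
Σln d = 4.9416, Σ(ln d)² = 8.2987, Σln f = 6.9896, Σln d·ln f = 12.3387.
Equations: 8.2987·k + 4.9416·ln C = 12.3387;  4.9416·k + 4·ln C = 6.9896.
Δ = 8.2987·4 − (4.9416)² = 8.7748; k = (12.3387·4 − 4.9416·6.9896)/8.7748 = 1.68834, ln C = (8.2987·6.9896 − 4.9416·12.3387)/8.7748 = -0.33840.

k = 1.688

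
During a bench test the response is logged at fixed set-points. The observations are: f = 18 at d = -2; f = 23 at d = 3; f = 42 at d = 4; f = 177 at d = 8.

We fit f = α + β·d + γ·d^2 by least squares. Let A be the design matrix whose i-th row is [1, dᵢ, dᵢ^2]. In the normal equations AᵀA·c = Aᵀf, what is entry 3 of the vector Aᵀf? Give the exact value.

Entry 3 ↔ basis d^2, so (Aᵀf)_{3} = Σᵢ (d^2)·fᵢ = (4)·(18) + (9)·(23) + (16)·(42) + (64)·(177) = 12279.

12279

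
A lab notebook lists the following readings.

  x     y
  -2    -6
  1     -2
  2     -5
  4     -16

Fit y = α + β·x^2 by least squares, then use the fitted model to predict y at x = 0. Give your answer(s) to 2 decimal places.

Entries of MᵀM: Σ1 = 4, Σx^2 = 25, Σx^2·x^2 = 289.
Right-hand side: Σy = -29, Σx^2·y = -302.
So MᵀM·[α, β]ᵀ = Mᵀy: [[4, 25]; [25, 289]]·[α, β]ᵀ = [-29, -302]ᵀ.
det = 4·289 − 25² = 531.
α = ((-29)·289 − 25·(-302))/531 = -277/177; β = (4·(-302) − 25·(-29))/531 = -161/177.
At x = 0: ŷ = (-277/177)·(1) + (-161/177)·(0) = -277/177.

ŷ = -1.56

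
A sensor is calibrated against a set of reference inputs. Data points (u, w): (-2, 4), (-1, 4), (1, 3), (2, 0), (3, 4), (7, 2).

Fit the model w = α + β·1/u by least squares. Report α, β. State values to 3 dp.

α = 2.917, β = -1.053

With design matrix A, AᵀA = [[6, 10/21]; [10/21, 2321/882]] and Aᵀw = [17, -29/21]ᵀ.
Eliminating β: (2321/882)·(row 1) − (10/21)·(row 2) gives (6863/441)·α = (2321/882)·17 − (10/21)·(-29/21) = 40037/882, so α = 40037/13726.
Then β = ((-29/21) − (10/21)·(40037/13726))/(2321/882) = -7224/6863.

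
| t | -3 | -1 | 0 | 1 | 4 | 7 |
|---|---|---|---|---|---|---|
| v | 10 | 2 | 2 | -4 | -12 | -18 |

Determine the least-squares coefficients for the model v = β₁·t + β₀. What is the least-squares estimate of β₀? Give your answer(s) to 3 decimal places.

β₀ = 0.408

Compute the Gram sums: Σt·t = 76, Σt = 8, Σ1 = 6.
Moment sums: Σt·v = -210, Σv = -20.
So XᵀX·[β₁, β₀]ᵀ = Xᵀv: [[76, 8]; [8, 6]]·[β₁, β₀]ᵀ = [-210, -20]ᵀ.
Eliminating β₀: 6·(row 1) − 8·(row 2) gives 392·β₁ = 6·(-210) − 8·(-20) = -1100, so β₁ = -275/98.
Then β₀ = ((-20) − 8·(-275/98))/6 = 20/49.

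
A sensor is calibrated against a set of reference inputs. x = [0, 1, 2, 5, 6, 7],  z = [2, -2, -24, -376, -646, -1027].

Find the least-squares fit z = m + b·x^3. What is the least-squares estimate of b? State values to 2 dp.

Sums needed: Σ1 = 6, Σx^3 = 693, Σx^3·x^3 = 179995.
And Σz = -2073, Σx^3·z = -538991.
Normal equations: [[6, 693]; [693, 179995]]·[m, b]ᵀ = [-2073, -538991]ᵀ.
Determinant 6·179995 − 693² = 599721.
m = ((-2073)·179995 − 693·(-538991))/599721 = 3032/4649; b = (6·(-538991) − 693·(-2073))/599721 = -13933/4649.

b = -3.00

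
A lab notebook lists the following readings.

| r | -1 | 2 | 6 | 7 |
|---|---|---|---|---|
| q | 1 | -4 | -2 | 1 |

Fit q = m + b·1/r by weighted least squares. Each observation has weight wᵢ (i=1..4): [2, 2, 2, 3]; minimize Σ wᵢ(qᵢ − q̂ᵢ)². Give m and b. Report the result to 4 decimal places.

m = -0.8429, b = -2.4606

From the data, Σwᵢ·1 = 9, Σwᵢ·1/r = -5/21, Σwᵢ·1/r·1/r = 1154/441.
Moment sums: Σwᵢ·q = -7, Σwᵢ·1/r·q = -131/21.
So XᵀWX·[m, b]ᵀ = XᵀWq: [[9, -5/21]; [-5/21, 1154/441]]·[m, b]ᵀ = [-7, -131/21]ᵀ.
Δ = 9·(1154/441) − (-5/21)² = 10361/441.
m = ((-7)·(1154/441) − (-5/21)·(-131/21))/(10361/441) = -8733/10361; b = (9·(-131/21) − (-5/21)·(-7))/(10361/441) = -25494/10361.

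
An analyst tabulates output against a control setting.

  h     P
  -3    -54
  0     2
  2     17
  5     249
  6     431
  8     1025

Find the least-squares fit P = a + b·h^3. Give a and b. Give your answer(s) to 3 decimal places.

a = 0.399, b = 2.000

From the data, Σ1 = 6, Σh^3 = 834, Σh^3·h^3 = 325218.
Moment sums: ΣP = 1670, Σh^3·P = 650615.
XᵀX·[a, b]ᵀ = XᵀP becomes [[6, 834]; [834, 325218]]·[a, b]ᵀ = [1670, 650615]ᵀ.
Eliminating b: 325218·(row 1) − 834·(row 2) gives 1255752·a = 325218·1670 − 834·650615 = 501150, so a = 83525/209292.
Then b = (650615 − 834·(83525/209292))/325218 = 139495/69764.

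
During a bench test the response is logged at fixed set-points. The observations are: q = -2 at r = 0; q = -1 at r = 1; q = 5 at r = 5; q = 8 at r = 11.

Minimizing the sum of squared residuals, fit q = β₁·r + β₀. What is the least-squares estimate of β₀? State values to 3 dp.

β₀ = -1.452

The normal equations are: 147·β₁ + 17·β₀ = 112;  17·β₁ + 4·β₀ = 10.
(Σr·r = 147, Σr = 17, Σ1 = 4, Σr·q = 112, Σq = 10.)
Δ = 147·4 − 17² = 299.
β₁ = (112·4 − 17·10)/299 = 278/299; β₀ = (147·10 − 17·112)/299 = -434/299.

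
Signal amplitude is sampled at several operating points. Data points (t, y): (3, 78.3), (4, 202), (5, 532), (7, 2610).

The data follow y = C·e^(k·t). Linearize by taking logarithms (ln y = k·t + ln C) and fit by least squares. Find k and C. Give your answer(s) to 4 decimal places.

Linearized form: ln y = k·t + ln C. From the 4 transformed points,
Σt = 19.0000, Σ(t)² = 99.0000, Σln y = 23.8126, Σt·ln y = 120.7677.
Equations: 99.0000·k + 19.0000·ln C = 120.7677;  19.0000·k + 4·ln C = 23.8126.
Slope k = (n·Σt·ln y − Σt·Σln y)/(n·Σ(t)² − (Σt)²) = (4·120.7677 − 19.0000·23.8126)/35.0000 = 0.87520; ln C = (Σln y − k·Σt)/n = 1.79595, so C = exp(1.79595) = 6.02518.

k = 0.8752, C = 6.0252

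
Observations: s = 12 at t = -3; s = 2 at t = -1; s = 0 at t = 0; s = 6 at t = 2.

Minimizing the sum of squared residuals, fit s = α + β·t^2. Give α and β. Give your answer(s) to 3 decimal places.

Sums needed: Σ1 = 4, Σt^2 = 14, Σt^2·t^2 = 98.
Right-hand side: Σs = 20, Σt^2·s = 134.
Δ = 4·98 − 14² = 196.
α = (20·98 − 14·134)/196 = 3/7; β = (4·134 − 14·20)/196 = 64/49.

α = 0.429, β = 1.306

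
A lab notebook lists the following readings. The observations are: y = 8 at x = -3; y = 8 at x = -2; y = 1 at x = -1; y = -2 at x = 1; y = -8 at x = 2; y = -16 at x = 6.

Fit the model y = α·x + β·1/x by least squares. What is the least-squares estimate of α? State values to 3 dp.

α = -2.850

Sums needed: Σx·x = 55, Σx·1/x = 6, Σ1/x·1/x = 95/36.
Right-hand side: Σx·y = -155, Σ1/x·y = -49/3.
det = 55·(95/36) − 6² = 3929/36.
α = ((-155)·(95/36) − 6·(-49/3))/(3929/36) = -11197/3929; β = (55·(-49/3) − 6·(-155))/(3929/36) = 1140/3929.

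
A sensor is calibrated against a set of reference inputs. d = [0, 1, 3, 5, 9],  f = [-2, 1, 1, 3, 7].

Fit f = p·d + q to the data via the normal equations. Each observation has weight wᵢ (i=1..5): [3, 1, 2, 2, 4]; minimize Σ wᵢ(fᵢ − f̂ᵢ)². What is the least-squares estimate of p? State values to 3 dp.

p = 0.957

Compute the Gram sums: Σwᵢ·d·d = 393, Σwᵢ·d = 53, Σwᵢ·1 = 12.
Right-hand side: Σwᵢ·d·f = 289, Σwᵢ·f = 31.
So MᵀWM·[p, q]ᵀ = MᵀWf: [[393, 53]; [53, 12]]·[p, q]ᵀ = [289, 31]ᵀ.
Eliminating q: 12·(row 1) − 53·(row 2) gives 1907·p = 12·289 − 53·31 = 1825, so p = 1825/1907.
Then q = (31 − 53·(1825/1907))/12 = -3134/1907.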